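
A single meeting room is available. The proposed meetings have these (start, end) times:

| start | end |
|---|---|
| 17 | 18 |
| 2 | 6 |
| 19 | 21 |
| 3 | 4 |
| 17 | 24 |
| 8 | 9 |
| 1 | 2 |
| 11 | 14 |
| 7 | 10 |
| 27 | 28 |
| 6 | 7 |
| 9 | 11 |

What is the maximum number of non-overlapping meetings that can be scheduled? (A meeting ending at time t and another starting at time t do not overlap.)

Order by finish time; keep every interval that doesn't clash with the previous kept one.
Sorted by end: (1,2)  (3,4)  (2,6)  (6,7)  (8,9)  (7,10)  (9,11)  (11,14)  (17,18)  (19,21)  (17,24)  (27,28)
take (1,2); take (3,4); take (6,7); take (8,9); take (9,11); take (11,14); take (17,18); take (19,21); skip (17,24); take (27,28).
Selected 9 meetings.

9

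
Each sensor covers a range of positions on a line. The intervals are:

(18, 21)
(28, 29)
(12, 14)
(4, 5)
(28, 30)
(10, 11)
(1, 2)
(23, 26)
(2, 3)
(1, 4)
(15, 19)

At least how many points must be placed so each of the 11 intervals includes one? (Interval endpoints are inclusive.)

Sorted: [1,2] [2,3] [1,4] [4,5] [10,11] [12,14] [15,19] [18,21] [23,26] [28,29] [28,30]
{[1,2],[2,3],[1,4]} hit by 2; {[4,5]} hit by 5; {[10,11]} hit by 11; {[12,14]} hit by 14; {[15,19],[18,21]} hit by 19; {[23,26]} hit by 26; {[28,29],[28,30]} hit by 29.
Points: 2, 5, 11, 14, 19, 26, 29 (7 total).

7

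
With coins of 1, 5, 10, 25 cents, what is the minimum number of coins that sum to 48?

48 − 1×25→23 − 2×10→3 − 3×1→0
Total coins = 1 + 2 + 3 = 6

6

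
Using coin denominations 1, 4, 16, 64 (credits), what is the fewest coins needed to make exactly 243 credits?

Use the largest denomination that fits, subtract, and repeat.
243 − 3×64→51 − 3×16→3 − 3×1→0
Total coins = 3 + 3 + 3 = 9

9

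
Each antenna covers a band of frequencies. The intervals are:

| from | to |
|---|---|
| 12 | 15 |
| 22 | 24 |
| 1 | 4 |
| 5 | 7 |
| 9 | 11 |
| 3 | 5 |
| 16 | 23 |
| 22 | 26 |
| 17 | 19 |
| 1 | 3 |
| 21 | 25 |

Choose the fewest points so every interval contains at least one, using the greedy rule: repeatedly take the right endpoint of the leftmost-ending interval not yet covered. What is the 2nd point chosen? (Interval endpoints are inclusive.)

7

Sort by right endpoint; whenever an interval is uncovered, place a point at its right end.
By right end: [1,3]  [1,4]  [3,5]  [5,7]  [9,11]  [12,15]  [17,19]  [16,23]  [22,24]  [21,25]  [22,26]
[1,3] uncovered → point at 3; [5,7] uncovered → point at 7; [9,11] uncovered → point at 11; [12,15] uncovered → point at 15; [17,19] uncovered → point at 19; [22,24] uncovered → point at 24.
Points: 3, 7, 11, 15, 19, 24 (6 total).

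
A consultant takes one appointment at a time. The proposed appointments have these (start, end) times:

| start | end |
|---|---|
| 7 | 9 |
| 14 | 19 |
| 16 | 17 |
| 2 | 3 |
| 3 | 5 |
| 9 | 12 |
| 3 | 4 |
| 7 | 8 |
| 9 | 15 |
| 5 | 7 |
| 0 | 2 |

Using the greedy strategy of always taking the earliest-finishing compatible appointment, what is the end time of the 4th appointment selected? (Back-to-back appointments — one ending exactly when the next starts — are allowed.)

Greedy by earliest finish: after sorting by end time, pick each interval compatible with the last pick.
By end time: (0,2), (2,3), (3,4), (3,5), (5,7), (7,8), (7,9), (9,12), (9,15), (16,17), (14,19).
Pick (0,2); next start ≥ 2 → (2,3); next start ≥ 3 → (3,4); next start ≥ 4 → (5,7); next start ≥ 7 → (7,8); next start ≥ 8 → (9,12); next start ≥ 12 → (16,17).
Selected: (0,2) (2,3) (3,4) (5,7) (7,8) (9,12) (16,17)

7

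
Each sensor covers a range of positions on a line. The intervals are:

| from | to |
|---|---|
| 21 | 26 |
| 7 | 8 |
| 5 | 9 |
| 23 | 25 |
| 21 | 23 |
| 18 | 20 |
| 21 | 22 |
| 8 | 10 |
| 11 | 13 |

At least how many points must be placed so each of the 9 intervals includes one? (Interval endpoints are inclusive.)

5

Sort by right endpoint; whenever an interval is uncovered, place a point at its right end.
By right end: [7,8]  [5,9]  [8,10]  [11,13]  [18,20]  [21,22]  [21,23]  [23,25]  [21,26]
[7,8] uncovered → point at 8; [11,13] uncovered → point at 13; [18,20] uncovered → point at 20; [21,22] uncovered → point at 22; [23,25] uncovered → point at 25.
Points: 8, 13, 20, 22, 25 (5 total).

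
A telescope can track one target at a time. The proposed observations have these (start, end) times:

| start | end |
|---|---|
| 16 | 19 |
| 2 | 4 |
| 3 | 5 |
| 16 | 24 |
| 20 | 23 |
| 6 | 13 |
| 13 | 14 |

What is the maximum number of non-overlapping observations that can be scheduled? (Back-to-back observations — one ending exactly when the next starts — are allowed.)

5

Order by finish time; keep every interval that doesn't clash with the previous kept one.
By end time: (2,4), (3,5), (6,13), (13,14), (16,19), (20,23), (16,24).
Pick (2,4); next start ≥ 4 → (6,13); next start ≥ 13 → (13,14); next start ≥ 14 → (16,19); next start ≥ 19 → (20,23).
Selected 5 observations.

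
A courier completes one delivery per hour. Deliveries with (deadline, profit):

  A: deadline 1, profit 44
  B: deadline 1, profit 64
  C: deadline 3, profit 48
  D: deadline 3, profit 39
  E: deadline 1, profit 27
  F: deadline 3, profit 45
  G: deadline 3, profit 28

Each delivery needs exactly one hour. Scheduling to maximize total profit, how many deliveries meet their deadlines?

Take jobs in profit order; each goes to the latest open slot no later than its deadline.
Profit order: B=64 C=48 F=45 A=44 D=39 G=28 E=27
Assign: B→slot 1, C→slot 3, F→slot 2, A skipped, D skipped, G skipped, E skipped.
Slots: [1:B] [2:F] [3:C]
3 of 7 scheduled.

3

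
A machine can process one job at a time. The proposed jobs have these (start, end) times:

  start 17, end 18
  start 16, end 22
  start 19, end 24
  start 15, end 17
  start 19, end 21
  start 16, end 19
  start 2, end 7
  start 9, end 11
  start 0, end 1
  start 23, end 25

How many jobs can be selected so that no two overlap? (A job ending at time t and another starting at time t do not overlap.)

7

By end time: (0,1), (2,7), (9,11), (15,17), (17,18), (16,19), (19,21), (16,22), (19,24), (23,25).
Pick (0,1); next start ≥ 1 → (2,7); next start ≥ 7 → (9,11); next start ≥ 11 → (15,17); next start ≥ 17 → (17,18); next start ≥ 18 → (19,21); next start ≥ 21 → (23,25).
Selected 7 jobs.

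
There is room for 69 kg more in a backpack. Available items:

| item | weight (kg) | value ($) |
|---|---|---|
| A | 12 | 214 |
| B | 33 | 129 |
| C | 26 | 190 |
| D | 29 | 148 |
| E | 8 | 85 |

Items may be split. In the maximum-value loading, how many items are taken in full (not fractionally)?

Sort by value per unit weight and fill in that order.
Ratios (sorted): A 17.83, E 10.62, C 7.31, D 5.10, B 3.91
take A (12 @ 214); take E (8 @ 85); take C (26 @ 190); take 23/29 of D → 117.38. Capacity used 69/69.
3 item(s) taken whole; one partial (take 23/29 of D).

3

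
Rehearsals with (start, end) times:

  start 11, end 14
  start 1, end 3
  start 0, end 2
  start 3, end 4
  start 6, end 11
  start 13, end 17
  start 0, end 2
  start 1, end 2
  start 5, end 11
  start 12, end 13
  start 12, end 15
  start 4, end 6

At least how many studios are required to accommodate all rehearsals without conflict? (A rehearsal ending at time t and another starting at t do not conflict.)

Count concurrent intervals with a sweep; the peak is the room count.
starts: [0, 0, 1, 1, 3, 4, 5, 6, 11, 12, 12, 13]
ends:   [2, 2, 2, 3, 4, 6, 11, 11, 13, 14, 15, 17]
s0→1 s0→2 s1→3 s1→4  — peak 4.

4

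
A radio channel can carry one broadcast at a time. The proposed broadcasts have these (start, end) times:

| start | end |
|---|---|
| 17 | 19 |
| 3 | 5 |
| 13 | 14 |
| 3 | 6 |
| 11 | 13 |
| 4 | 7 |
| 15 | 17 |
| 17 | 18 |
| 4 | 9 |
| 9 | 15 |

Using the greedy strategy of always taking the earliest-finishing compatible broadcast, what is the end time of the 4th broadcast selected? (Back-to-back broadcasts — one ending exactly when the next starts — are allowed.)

17

By end time: (3,5), (3,6), (4,7), (4,9), (11,13), (13,14), (9,15), (15,17), (17,18), (17,19).
Pick (3,5); next start ≥ 5 → (11,13); next start ≥ 13 → (13,14); next start ≥ 14 → (15,17); next start ≥ 17 → (17,18).
Selected: (3,5) (11,13) (13,14) (15,17) (17,18)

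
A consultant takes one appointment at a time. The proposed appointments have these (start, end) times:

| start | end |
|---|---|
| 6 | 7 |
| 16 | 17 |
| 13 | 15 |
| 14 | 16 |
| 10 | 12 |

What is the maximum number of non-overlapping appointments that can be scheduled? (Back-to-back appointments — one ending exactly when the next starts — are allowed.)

4

Order by finish time; keep every interval that doesn't clash with the previous kept one.
By end time: (6,7), (10,12), (13,15), (14,16), (16,17).
Pick (6,7); next start ≥ 7 → (10,12); next start ≥ 12 → (13,15); next start ≥ 15 → (16,17).
Selected 4 appointments.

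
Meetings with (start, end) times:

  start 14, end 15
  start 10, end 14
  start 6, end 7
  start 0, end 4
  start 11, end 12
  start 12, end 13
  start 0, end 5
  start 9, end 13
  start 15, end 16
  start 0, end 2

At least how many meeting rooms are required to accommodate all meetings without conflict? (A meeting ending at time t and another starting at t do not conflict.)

3

The answer is the maximum number of intervals overlapping at any instant.
Events (time:±→running): 0:+→1 0:+→2 0:+→3 … peak 3.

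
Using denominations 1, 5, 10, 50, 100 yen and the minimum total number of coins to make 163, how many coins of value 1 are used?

Greedy: take as many of the largest coin as possible, then repeat with the remainder.
163 = 1×100 + 1×50 + 1×10 + 3×1
Count of 1: 3

3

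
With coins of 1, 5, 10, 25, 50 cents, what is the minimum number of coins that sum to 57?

4

57 = 1×50 + 1×5 + 2×1
Total coins = 1 + 1 + 2 = 4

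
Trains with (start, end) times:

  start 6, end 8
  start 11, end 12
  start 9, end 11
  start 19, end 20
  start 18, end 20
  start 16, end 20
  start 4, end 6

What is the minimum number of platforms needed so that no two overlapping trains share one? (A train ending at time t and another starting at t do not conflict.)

3

The answer is the maximum number of intervals overlapping at any instant.
Events (time:±→running): 4:+→1 6:-→0 6:+→1 8:-→0 9:+→1 11:-→0 11:+→1 12:-→0 16:+→1 18:+→2 19:+→3 … peak 3.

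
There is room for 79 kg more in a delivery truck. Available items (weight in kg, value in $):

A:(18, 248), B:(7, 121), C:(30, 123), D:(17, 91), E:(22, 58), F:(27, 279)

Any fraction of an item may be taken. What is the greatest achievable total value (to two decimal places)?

Sort by value per unit weight and fill in that order.
Ratios (sorted): B 17.29, A 13.78, F 10.33, D 5.35, C 4.10, E 2.64
take B (7 @ 121); take A (18 @ 248); take F (27 @ 279); take D (17 @ 91); take 10/30 of C → 41.00. Capacity used 79/79.
Total value = 780.00

780.00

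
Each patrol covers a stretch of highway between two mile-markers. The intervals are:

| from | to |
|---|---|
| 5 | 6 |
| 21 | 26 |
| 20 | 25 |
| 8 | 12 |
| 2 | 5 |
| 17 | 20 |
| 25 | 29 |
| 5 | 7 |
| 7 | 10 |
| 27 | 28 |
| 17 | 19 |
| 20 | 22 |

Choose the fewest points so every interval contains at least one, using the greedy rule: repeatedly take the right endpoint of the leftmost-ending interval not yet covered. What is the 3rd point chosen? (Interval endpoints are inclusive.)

Process intervals by earliest right end; each time one isn't hit yet, stab at its right endpoint.
By right end: [2,5]  [5,6]  [5,7]  [7,10]  [8,12]  [17,19]  [17,20]  [20,22]  [20,25]  [21,26]  [27,28]  [25,29]
[2,5] uncovered → point at 5; [7,10] uncovered → point at 10; [17,19] uncovered → point at 19; [20,22] uncovered → point at 22; [27,28] uncovered → point at 28.
Points: 5, 10, 19, 22, 28 (5 total).

19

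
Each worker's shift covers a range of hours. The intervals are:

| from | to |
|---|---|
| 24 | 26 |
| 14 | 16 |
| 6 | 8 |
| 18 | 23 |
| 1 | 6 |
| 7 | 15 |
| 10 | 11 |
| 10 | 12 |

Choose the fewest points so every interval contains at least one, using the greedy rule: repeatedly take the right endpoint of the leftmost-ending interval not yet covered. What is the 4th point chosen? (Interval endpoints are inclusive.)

23

Process intervals by earliest right end; each time one isn't hit yet, stab at its right endpoint.
Sorted: [1,6] [6,8] [10,11] [10,12] [7,15] [14,16] [18,23] [24,26]
{[1,6],[6,8]} hit by 6; {[10,11],[10,12],[7,15]} hit by 11; {[14,16]} hit by 16; {[18,23]} hit by 23; {[24,26]} hit by 26.
Points: 6, 11, 16, 23, 26 (5 total).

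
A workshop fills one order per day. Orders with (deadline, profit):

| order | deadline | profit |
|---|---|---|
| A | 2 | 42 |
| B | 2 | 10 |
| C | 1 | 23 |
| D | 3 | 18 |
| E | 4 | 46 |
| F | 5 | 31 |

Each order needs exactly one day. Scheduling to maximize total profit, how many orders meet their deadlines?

By profit: E(d4,46), A(d2,42), F(d5,31), C(d1,23), D(d3,18), B(d2,10)
E→slot 4; A→slot 2; F→slot 5; C→slot 1; D→slot 3; B skipped.
5 of 6 scheduled.

5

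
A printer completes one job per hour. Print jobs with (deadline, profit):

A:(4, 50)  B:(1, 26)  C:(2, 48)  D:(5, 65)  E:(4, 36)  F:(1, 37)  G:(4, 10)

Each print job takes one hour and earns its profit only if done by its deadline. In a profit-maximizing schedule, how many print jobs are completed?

5

Take jobs in profit order; each goes to the latest open slot no later than its deadline.
By profit: D(d5,65), A(d4,50), C(d2,48), F(d1,37), E(d4,36), B(d1,26), G(d4,10)
D→slot 5; A→slot 4; C→slot 2; F→slot 1; E→slot 3; B skipped; G skipped.
5 of 7 scheduled.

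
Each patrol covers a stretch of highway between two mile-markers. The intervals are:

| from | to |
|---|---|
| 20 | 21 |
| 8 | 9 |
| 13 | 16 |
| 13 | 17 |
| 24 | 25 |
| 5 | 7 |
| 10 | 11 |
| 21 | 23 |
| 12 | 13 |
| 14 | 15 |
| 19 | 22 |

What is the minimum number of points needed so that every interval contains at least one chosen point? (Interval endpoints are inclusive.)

7

Sorted: [5,7] [8,9] [10,11] [12,13] [14,15] [13,16] [13,17] [20,21] [19,22] [21,23] [24,25]
{[5,7]} hit by 7; {[8,9]} hit by 9; {[10,11]} hit by 11; {[12,13]} hit by 13; {[14,15],[13,16],[13,17]} hit by 15; {[20,21],[19,22],[21,23]} hit by 21; {[24,25]} hit by 25.
Points: 7, 9, 11, 13, 15, 21, 25 (7 total).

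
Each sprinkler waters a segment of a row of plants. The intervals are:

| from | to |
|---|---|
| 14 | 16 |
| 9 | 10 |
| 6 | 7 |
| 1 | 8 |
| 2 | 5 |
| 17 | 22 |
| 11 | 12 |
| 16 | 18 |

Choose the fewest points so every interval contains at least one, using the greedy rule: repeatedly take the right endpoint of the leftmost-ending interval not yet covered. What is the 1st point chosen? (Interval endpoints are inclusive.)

5

Sort by right endpoint; whenever an interval is uncovered, place a point at its right end.
Sorted: [2,5] [6,7] [1,8] [9,10] [11,12] [14,16] [16,18] [17,22]
{[2,5]} hit by 5; {[6,7],[1,8]} hit by 7; {[9,10]} hit by 10; {[11,12]} hit by 12; {[14,16],[16,18]} hit by 16; {[17,22]} hit by 22.
Points: 5, 7, 10, 12, 16, 22 (6 total).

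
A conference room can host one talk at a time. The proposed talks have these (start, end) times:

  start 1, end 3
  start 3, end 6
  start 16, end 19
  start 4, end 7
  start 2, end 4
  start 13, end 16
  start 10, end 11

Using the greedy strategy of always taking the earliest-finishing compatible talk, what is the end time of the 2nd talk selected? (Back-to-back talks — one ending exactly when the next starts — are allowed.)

Sorted by end: (1,3)  (2,4)  (3,6)  (4,7)  (10,11)  (13,16)  (16,19)
take (1,3); take (3,6); take (10,11); take (13,16); take (16,19).
Selected: (1,3) (3,6) (10,11) (13,16) (16,19)

6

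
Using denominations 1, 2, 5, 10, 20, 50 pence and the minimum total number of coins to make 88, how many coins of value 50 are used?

88 − 1×50→38 − 1×20→18 − 1×10→8 − 1×5→3 − 1×2→1 − 1×1→0
Count of 50: 1

1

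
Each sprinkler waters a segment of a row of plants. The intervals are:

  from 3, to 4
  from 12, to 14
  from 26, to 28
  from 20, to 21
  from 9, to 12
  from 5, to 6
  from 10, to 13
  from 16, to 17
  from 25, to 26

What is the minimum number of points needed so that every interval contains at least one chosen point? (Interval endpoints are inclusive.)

6

Process intervals by earliest right end; each time one isn't hit yet, stab at its right endpoint.
By right end: [3,4]  [5,6]  [9,12]  [10,13]  [12,14]  [16,17]  [20,21]  [25,26]  [26,28]
[3,4] uncovered → point at 4; [5,6] uncovered → point at 6; [9,12] uncovered → point at 12; [16,17] uncovered → point at 17; [20,21] uncovered → point at 21; [25,26] uncovered → point at 26.
Points: 4, 6, 12, 17, 21, 26 (6 total).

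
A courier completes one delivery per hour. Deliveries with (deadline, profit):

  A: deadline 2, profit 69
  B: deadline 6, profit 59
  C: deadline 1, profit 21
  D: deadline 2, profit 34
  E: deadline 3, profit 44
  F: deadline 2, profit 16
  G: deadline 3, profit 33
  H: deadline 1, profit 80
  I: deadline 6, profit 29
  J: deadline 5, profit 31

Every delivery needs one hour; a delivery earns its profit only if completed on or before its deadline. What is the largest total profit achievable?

312

Take jobs in profit order; each goes to the latest open slot no later than its deadline.
Profit order: H=80 A=69 B=59 E=44 D=34 G=33 J=31 I=29 C=21 F=16
Assign: H→slot 1, A→slot 2, B→slot 6, E→slot 3, D skipped, G skipped, J→slot 5, I→slot 4, C skipped, F skipped.
Slots: [1:H] [2:A] [3:E] [4:I] [5:J] [6:B]
Profit = 80 + 69 + 44 + 29 + 31 + 59 = 312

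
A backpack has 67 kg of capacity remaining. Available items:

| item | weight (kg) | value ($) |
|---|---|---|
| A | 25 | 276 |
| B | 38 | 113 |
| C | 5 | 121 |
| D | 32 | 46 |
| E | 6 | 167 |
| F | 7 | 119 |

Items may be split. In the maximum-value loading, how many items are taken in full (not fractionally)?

4

Order: E (167/6=27.83) > C (121/5=24.20) > F (119/7=17.00) > A (276/25=11.04) > B (113/38=2.97) > D (46/32=1.44)
Fill: take E (6 @ 167) → take C (5 @ 121) → take F (7 @ 119) → take A (25 @ 276) → take 24/38 of B → 71.37; 67/67 used.
4 item(s) taken whole; one partial (take 24/38 of B).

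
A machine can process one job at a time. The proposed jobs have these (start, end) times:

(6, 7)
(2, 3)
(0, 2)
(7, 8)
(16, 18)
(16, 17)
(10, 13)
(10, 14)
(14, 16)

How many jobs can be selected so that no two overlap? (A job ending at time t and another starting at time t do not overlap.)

Sort by end time and greedily take each interval whose start is ≥ the last chosen end.
Sorted by end: (0,2)  (2,3)  (6,7)  (7,8)  (10,13)  (10,14)  (14,16)  (16,17)  (16,18)
take (0,2); take (2,3); take (6,7); take (7,8); take (10,13); skip (10,14); take (14,16); take (16,17).
Selected 7 jobs.

7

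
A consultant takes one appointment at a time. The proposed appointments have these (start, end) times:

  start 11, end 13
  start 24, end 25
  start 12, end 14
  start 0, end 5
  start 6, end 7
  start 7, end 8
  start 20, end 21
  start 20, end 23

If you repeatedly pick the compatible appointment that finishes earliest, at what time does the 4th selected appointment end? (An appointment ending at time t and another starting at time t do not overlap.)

13

Sorted by end: (0,5)  (6,7)  (7,8)  (11,13)  (12,14)  (20,21)  (20,23)  (24,25)
take (0,5); take (6,7); take (7,8); take (11,13); take (20,21); skip (20,23); take (24,25).
Selected: (0,5) (6,7) (7,8) (11,13) (20,21) (24,25)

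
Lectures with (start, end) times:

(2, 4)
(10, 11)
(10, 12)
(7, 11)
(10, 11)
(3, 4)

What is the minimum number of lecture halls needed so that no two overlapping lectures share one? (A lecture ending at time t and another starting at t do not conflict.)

4

The answer is the maximum number of intervals overlapping at any instant.
starts: [2, 3, 7, 10, 10, 10]
ends:   [4, 4, 11, 11, 11, 12]
s2→1 s3→2 e4→1 e4→0 s7→1 s10→2 s10→3 s10→4  — peak 4.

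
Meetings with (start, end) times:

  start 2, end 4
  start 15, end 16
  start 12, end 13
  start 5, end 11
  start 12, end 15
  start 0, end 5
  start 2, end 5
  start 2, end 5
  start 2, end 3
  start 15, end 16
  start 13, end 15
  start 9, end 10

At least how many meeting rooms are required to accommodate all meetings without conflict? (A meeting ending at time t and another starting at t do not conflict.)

5

Count concurrent intervals with a sweep; the peak is the room count.
Events (time:±→running): 0:+→1 2:+→2 2:+→3 2:+→4 2:+→5 … peak 5.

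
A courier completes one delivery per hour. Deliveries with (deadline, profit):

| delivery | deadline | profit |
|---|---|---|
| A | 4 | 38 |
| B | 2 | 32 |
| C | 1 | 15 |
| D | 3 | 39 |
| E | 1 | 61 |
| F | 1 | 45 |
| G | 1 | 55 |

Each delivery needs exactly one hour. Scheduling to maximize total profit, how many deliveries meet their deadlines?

4

Sort by profit descending; place each in the latest free slot ≤ its deadline.
By profit: E(d1,61), G(d1,55), F(d1,45), D(d3,39), A(d4,38), B(d2,32), C(d1,15)
E→slot 1; G skipped; F skipped; D→slot 3; A→slot 4; B→slot 2; C skipped.
4 of 7 scheduled.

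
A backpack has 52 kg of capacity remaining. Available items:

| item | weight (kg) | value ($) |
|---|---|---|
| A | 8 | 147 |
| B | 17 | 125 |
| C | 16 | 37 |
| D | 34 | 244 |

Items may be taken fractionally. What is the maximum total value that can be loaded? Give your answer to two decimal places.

465.76

Greedy by value/weight ratio, highest first.
Order: A (147/8=18.38) > B (125/17=7.35) > D (244/34=7.18) > C (37/16=2.31)
Fill: take A (8 @ 147) → take B (17 @ 125) → take 27/34 of D → 193.76; 52/52 used.
Total value = 465.76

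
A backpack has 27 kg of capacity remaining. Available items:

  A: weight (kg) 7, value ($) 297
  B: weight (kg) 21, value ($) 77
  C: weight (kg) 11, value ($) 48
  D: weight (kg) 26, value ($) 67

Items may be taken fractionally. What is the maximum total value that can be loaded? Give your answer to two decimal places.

Order: A (297/7=42.43) > C (48/11=4.36) > B (77/21=3.67) > D (67/26=2.58)
Fill: take A (7 @ 297) → take C (11 @ 48) → take 9/21 of B → 33.00; 27/27 used.
Total value = 378.00

378.00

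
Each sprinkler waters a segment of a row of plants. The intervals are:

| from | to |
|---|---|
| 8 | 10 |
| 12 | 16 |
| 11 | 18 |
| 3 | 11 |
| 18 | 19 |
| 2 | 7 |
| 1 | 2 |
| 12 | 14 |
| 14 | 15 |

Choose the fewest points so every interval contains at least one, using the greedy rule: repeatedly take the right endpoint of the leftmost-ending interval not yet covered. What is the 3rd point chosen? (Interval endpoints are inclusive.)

14

Sort by right endpoint; whenever an interval is uncovered, place a point at its right end.
Sorted: [1,2] [2,7] [8,10] [3,11] [12,14] [14,15] [12,16] [11,18] [18,19]
{[1,2],[2,7]} hit by 2; {[8,10],[3,11]} hit by 10; {[12,14],[14,15],[12,16],[11,18]} hit by 14; {[18,19]} hit by 19.
Points: 2, 10, 14, 19 (4 total).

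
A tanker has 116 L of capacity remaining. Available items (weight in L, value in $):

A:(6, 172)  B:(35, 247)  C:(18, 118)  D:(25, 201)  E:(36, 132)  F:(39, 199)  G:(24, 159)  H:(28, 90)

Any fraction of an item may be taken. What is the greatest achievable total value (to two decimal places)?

Ratios (sorted): A 28.67, D 8.04, B 7.06, G 6.62, C 6.56, F 5.10, E 3.67, H 3.21
take A (6 @ 172); take D (25 @ 201); take B (35 @ 247); take G (24 @ 159); take C (18 @ 118); take 8/39 of F → 40.82. Capacity used 116/116.
Total value = 937.82

937.82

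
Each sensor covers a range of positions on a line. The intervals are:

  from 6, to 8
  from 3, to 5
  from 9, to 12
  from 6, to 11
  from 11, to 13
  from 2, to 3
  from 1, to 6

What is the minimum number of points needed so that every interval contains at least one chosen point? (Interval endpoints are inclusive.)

Process intervals by earliest right end; each time one isn't hit yet, stab at its right endpoint.
By right end: [2,3]  [3,5]  [1,6]  [6,8]  [6,11]  [9,12]  [11,13]
[2,3] uncovered → point at 3; [6,8] uncovered → point at 8; [9,12] uncovered → point at 12.
Points: 3, 8, 12 (3 total).

3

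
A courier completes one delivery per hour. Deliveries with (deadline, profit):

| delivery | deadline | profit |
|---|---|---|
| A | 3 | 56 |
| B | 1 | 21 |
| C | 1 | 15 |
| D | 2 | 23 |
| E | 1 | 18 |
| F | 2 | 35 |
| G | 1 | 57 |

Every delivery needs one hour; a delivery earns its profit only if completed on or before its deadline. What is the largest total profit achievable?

148

Sort by profit descending; place each in the latest free slot ≤ its deadline.
By profit: G(d1,57), A(d3,56), F(d2,35), D(d2,23), B(d1,21), E(d1,18), C(d1,15)
G→slot 1; A→slot 3; F→slot 2; D skipped; B skipped; E skipped; C skipped.
Profit = 57 + 35 + 56 = 148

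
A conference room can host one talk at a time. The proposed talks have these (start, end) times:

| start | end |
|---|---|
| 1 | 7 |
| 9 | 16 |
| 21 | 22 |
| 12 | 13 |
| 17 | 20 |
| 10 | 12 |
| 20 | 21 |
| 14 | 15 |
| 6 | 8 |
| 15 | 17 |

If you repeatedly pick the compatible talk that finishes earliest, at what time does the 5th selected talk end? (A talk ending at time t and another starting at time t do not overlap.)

By end time: (1,7), (6,8), (10,12), (12,13), (14,15), (9,16), (15,17), (17,20), (20,21), (21,22).
Pick (1,7); next start ≥ 7 → (10,12); next start ≥ 12 → (12,13); next start ≥ 13 → (14,15); next start ≥ 15 → (15,17); next start ≥ 17 → (17,20); next start ≥ 20 → (20,21); next start ≥ 21 → (21,22).
Selected: (1,7) (10,12) (12,13) (14,15) (15,17) (17,20) (20,21) (21,22)

17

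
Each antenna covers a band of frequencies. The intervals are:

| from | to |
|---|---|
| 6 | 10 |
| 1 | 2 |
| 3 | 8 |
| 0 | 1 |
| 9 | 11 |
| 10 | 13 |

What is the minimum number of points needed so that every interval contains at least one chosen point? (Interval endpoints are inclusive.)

3

Process intervals by earliest right end; each time one isn't hit yet, stab at its right endpoint.
By right end: [0,1]  [1,2]  [3,8]  [6,10]  [9,11]  [10,13]
[0,1] uncovered → point at 1; [3,8] uncovered → point at 8; [9,11] uncovered → point at 11.
Points: 1, 8, 11 (3 total).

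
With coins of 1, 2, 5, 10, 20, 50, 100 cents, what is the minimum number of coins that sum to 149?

149 − 1×100→49 − 2×20→9 − 1×5→4 − 2×2→0
Total coins = 1 + 2 + 1 + 2 = 6

6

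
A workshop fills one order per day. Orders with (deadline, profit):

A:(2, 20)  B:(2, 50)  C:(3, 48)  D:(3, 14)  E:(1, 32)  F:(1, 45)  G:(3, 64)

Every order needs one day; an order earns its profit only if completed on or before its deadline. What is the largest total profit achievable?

Sort by profit descending; place each in the latest free slot ≤ its deadline.
By profit: G(d3,64), B(d2,50), C(d3,48), F(d1,45), E(d1,32), A(d2,20), D(d3,14)
G→slot 3; B→slot 2; C→slot 1; F skipped; E skipped; A skipped; D skipped.
Profit = 48 + 50 + 64 = 162

162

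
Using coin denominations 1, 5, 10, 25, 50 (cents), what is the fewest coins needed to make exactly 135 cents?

135 − 2×50→35 − 1×25→10 − 1×10→0
Total coins = 2 + 1 + 1 = 4

4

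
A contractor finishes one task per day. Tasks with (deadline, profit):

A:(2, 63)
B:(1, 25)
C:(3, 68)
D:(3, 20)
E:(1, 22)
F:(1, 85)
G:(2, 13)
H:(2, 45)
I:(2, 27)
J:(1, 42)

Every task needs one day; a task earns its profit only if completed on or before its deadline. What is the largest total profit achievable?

Profit order: F=85 C=68 A=63 H=45 J=42 I=27 B=25 E=22 D=20 G=13
Assign: F→slot 1, C→slot 3, A→slot 2, H skipped, J skipped, I skipped, B skipped, E skipped, D skipped, G skipped.
Slots: [1:F] [2:A] [3:C]
Profit = 85 + 63 + 68 = 216

216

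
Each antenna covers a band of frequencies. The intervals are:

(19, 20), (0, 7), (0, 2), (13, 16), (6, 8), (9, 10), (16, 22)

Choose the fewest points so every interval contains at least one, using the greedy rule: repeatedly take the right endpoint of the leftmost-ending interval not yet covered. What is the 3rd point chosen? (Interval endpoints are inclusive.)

By right end: [0,2]  [0,7]  [6,8]  [9,10]  [13,16]  [19,20]  [16,22]
[0,2] uncovered → point at 2; [6,8] uncovered → point at 8; [9,10] uncovered → point at 10; [13,16] uncovered → point at 16; [19,20] uncovered → point at 20.
Points: 2, 8, 10, 16, 20 (5 total).

10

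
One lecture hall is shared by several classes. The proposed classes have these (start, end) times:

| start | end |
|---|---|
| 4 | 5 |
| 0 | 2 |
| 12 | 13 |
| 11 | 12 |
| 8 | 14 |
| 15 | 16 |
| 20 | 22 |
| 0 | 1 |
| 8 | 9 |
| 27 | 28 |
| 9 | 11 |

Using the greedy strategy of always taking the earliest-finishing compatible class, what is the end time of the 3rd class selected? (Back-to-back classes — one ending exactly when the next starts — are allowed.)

Order by finish time; keep every interval that doesn't clash with the previous kept one.
By end time: (0,1), (0,2), (4,5), (8,9), (9,11), (11,12), (12,13), (8,14), (15,16), (20,22), (27,28).
Pick (0,1); next start ≥ 1 → (4,5); next start ≥ 5 → (8,9); next start ≥ 9 → (9,11); next start ≥ 11 → (11,12); next start ≥ 12 → (12,13); next start ≥ 13 → (15,16); next start ≥ 16 → (20,22); next start ≥ 22 → (27,28).
Selected: (0,1) (4,5) (8,9) (9,11) (11,12) (12,13) (15,16) (20,22) (27,28)

9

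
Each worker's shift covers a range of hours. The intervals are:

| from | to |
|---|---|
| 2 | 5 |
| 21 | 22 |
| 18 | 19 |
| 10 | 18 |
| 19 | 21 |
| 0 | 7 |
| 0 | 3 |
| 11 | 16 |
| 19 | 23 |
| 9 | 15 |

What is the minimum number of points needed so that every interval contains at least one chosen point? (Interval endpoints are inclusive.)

Process intervals by earliest right end; each time one isn't hit yet, stab at its right endpoint.
By right end: [0,3]  [2,5]  [0,7]  [9,15]  [11,16]  [10,18]  [18,19]  [19,21]  [21,22]  [19,23]
[0,3] uncovered → point at 3; [9,15] uncovered → point at 15; [18,19] uncovered → point at 19; [21,22] uncovered → point at 22.
Points: 3, 15, 19, 22 (4 total).

4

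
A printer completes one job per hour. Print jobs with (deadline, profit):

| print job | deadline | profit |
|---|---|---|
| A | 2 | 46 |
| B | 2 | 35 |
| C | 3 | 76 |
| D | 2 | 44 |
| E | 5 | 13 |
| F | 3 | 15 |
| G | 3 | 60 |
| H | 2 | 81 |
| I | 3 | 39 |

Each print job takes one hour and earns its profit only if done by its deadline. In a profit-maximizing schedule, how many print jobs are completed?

Sort by profit descending; place each in the latest free slot ≤ its deadline.
By profit: H(d2,81), C(d3,76), G(d3,60), A(d2,46), D(d2,44), I(d3,39), B(d2,35), F(d3,15), E(d5,13)
H→slot 2; C→slot 3; G→slot 1; A skipped; D skipped; I skipped; B skipped; F skipped; E→slot 5.
4 of 9 scheduled.

4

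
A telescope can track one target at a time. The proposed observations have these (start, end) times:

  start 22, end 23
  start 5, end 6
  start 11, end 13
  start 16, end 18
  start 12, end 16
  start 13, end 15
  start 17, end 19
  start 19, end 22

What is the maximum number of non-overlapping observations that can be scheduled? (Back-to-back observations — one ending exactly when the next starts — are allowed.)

Greedy by earliest finish: after sorting by end time, pick each interval compatible with the last pick.
Sorted by end: (5,6)  (11,13)  (13,15)  (12,16)  (16,18)  (17,19)  (19,22)  (22,23)
take (5,6); take (11,13); take (13,15); skip (12,16); take (16,18); take (19,22); take (22,23).
Selected 6 observations.

6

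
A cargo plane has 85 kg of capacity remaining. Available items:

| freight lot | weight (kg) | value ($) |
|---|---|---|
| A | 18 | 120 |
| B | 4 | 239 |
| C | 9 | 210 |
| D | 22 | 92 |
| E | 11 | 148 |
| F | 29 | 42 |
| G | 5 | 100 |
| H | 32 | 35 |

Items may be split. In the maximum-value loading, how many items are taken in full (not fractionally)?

6

Sort by value per unit weight and fill in that order.
Order: B (239/4=59.75) > C (210/9=23.33) > G (100/5=20.00) > E (148/11=13.45) > A (120/18=6.67) > D (92/22=4.18) > F (42/29=1.45) > H (35/32=1.09)
Fill: take B (4 @ 239) → take C (9 @ 210) → take G (5 @ 100) → take E (11 @ 148) → take A (18 @ 120) → take D (22 @ 92) → take 16/29 of F → 23.17; 85/85 used.
6 item(s) taken whole; one partial (take 16/29 of F).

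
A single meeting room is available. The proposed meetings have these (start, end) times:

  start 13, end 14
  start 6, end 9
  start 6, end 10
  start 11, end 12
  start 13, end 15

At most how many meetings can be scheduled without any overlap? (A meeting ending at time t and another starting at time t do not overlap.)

Order by finish time; keep every interval that doesn't clash with the previous kept one.
By end time: (6,9), (6,10), (11,12), (13,14), (13,15).
Pick (6,9); next start ≥ 9 → (11,12); next start ≥ 12 → (13,14).
Selected 3 meetings.

3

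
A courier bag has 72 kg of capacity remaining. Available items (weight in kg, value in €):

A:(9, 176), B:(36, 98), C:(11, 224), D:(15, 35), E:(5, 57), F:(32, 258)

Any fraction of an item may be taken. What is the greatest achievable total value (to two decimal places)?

Order: C (224/11=20.36) > A (176/9=19.56) > E (57/5=11.40) > F (258/32=8.06) > B (98/36=2.72) > D (35/15=2.33)
Fill: take C (11 @ 224) → take A (9 @ 176) → take E (5 @ 57) → take F (32 @ 258) → take 15/36 of B → 40.83; 72/72 used.
Total value = 755.83

755.83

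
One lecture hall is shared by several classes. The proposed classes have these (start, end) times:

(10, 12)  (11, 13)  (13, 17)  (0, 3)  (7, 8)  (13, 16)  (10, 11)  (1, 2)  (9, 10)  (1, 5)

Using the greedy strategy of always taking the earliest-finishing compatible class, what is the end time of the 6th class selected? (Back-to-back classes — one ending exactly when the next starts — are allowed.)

Sort by end time and greedily take each interval whose start is ≥ the last chosen end.
Sorted by end: (1,2)  (0,3)  (1,5)  (7,8)  (9,10)  (10,11)  (10,12)  (11,13)  (13,16)  (13,17)
take (1,2); take (7,8); take (9,10); take (10,11); take (11,13); take (13,16); skip (13,17).
Selected: (1,2) (7,8) (9,10) (10,11) (11,13) (13,16)

16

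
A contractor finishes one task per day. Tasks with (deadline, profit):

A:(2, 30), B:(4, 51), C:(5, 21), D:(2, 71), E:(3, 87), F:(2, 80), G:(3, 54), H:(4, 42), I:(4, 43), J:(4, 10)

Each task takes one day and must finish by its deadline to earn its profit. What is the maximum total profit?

By profit: E(d3,87), F(d2,80), D(d2,71), G(d3,54), B(d4,51), I(d4,43), H(d4,42), A(d2,30), C(d5,21), J(d4,10)
E→slot 3; F→slot 2; D→slot 1; G skipped; B→slot 4; I skipped; H skipped; A skipped; C→slot 5; J skipped.
Profit = 71 + 80 + 87 + 51 + 21 = 310

310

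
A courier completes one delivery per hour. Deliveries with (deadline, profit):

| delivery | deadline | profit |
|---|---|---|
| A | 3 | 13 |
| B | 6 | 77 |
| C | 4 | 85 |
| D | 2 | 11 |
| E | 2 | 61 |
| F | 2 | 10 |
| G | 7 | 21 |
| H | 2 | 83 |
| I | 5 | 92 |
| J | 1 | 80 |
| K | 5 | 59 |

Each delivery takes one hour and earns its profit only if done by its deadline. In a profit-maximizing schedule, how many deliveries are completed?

Sort by profit descending; place each in the latest free slot ≤ its deadline.
By profit: I(d5,92), C(d4,85), H(d2,83), J(d1,80), B(d6,77), E(d2,61), K(d5,59), G(d7,21), A(d3,13), D(d2,11), F(d2,10)
I→slot 5; C→slot 4; H→slot 2; J→slot 1; B→slot 6; E skipped; K→slot 3; G→slot 7; A skipped; D skipped; F skipped.
7 of 11 scheduled.

7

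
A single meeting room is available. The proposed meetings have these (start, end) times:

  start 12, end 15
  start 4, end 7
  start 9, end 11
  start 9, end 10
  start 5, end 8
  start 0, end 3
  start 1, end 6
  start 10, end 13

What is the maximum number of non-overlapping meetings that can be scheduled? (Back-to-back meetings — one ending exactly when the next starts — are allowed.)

4

Greedy by earliest finish: after sorting by end time, pick each interval compatible with the last pick.
Sorted by end: (0,3)  (1,6)  (4,7)  (5,8)  (9,10)  (9,11)  (10,13)  (12,15)
take (0,3); take (4,7); skip (5,8); take (9,10); take (10,13); skip (12,15).
Selected 4 meetings.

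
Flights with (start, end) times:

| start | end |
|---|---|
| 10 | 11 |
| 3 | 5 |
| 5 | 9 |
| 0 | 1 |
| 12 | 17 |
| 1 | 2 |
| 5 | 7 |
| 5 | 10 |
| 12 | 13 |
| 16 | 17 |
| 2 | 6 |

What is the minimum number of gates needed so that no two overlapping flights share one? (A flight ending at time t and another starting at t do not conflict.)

4

Events (time:±→running): 0:+→1 1:-→0 1:+→1 2:-→0 2:+→1 3:+→2 5:-→1 5:+→2 5:+→3 5:+→4 … peak 4.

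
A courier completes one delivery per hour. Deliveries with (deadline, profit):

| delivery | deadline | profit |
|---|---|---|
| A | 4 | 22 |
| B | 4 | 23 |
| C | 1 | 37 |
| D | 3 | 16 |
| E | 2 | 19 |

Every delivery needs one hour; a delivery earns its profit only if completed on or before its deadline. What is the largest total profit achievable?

By profit: C(d1,37), B(d4,23), A(d4,22), E(d2,19), D(d3,16)
C→slot 1; B→slot 4; A→slot 3; E→slot 2; D skipped.
Profit = 37 + 19 + 22 + 23 = 101

101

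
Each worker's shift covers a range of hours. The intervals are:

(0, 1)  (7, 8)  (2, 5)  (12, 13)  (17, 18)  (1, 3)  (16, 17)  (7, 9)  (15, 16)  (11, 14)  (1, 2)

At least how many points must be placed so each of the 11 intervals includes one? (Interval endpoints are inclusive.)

Sort by right endpoint; whenever an interval is uncovered, place a point at its right end.
By right end: [0,1]  [1,2]  [1,3]  [2,5]  [7,8]  [7,9]  [12,13]  [11,14]  [15,16]  [16,17]  [17,18]
[0,1] uncovered → point at 1; [2,5] uncovered → point at 5; [7,8] uncovered → point at 8; [12,13] uncovered → point at 13; [15,16] uncovered → point at 16; [17,18] uncovered → point at 18.
Points: 1, 5, 8, 13, 16, 18 (6 total).

6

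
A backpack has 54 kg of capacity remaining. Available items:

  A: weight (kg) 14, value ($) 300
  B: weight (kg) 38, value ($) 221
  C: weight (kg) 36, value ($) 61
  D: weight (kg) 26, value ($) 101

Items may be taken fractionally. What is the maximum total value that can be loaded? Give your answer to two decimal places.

528.77

Ratios (sorted): A 21.43, B 5.82, D 3.88, C 1.69
take A (14 @ 300); take B (38 @ 221); take 2/26 of D → 7.77. Capacity used 54/54.
Total value = 528.77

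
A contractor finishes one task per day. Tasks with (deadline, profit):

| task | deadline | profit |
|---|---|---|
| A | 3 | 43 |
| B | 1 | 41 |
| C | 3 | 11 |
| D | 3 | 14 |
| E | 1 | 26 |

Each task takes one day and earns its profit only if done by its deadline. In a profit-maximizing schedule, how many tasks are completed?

3

Profit order: A=43 B=41 E=26 D=14 C=11
Assign: A→slot 3, B→slot 1, E skipped, D→slot 2, C skipped.
Slots: [1:B] [2:D] [3:A]
3 of 5 scheduled.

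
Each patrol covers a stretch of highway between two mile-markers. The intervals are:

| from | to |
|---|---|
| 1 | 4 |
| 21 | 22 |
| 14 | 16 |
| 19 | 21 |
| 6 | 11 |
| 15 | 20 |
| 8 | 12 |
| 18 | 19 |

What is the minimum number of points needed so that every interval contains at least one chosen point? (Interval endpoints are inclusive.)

5

Process intervals by earliest right end; each time one isn't hit yet, stab at its right endpoint.
By right end: [1,4]  [6,11]  [8,12]  [14,16]  [18,19]  [15,20]  [19,21]  [21,22]
[1,4] uncovered → point at 4; [6,11] uncovered → point at 11; [14,16] uncovered → point at 16; [18,19] uncovered → point at 19; [21,22] uncovered → point at 22.
Points: 4, 11, 16, 19, 22 (5 total).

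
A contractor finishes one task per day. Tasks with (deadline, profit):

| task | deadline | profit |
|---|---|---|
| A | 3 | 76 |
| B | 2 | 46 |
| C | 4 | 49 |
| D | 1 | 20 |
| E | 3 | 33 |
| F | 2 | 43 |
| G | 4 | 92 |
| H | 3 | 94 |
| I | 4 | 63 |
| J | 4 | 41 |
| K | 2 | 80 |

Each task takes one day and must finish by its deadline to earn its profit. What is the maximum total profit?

342

Take jobs in profit order; each goes to the latest open slot no later than its deadline.
By profit: H(d3,94), G(d4,92), K(d2,80), A(d3,76), I(d4,63), C(d4,49), B(d2,46), F(d2,43), J(d4,41), E(d3,33), D(d1,20)
H→slot 3; G→slot 4; K→slot 2; A→slot 1; I skipped; C skipped; B skipped; F skipped; J skipped; E skipped; D skipped.
Profit = 76 + 80 + 94 + 92 = 342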